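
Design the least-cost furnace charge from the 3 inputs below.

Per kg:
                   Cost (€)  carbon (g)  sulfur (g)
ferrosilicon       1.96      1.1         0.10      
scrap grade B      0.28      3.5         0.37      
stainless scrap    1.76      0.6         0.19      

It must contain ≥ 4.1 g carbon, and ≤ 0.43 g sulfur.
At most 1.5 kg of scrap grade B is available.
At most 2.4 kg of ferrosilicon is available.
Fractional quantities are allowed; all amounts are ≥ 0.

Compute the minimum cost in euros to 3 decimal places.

Set it up as a linear program. Let x1 = kg of ferrosilicon, x2 = kg of scrap grade B, x3 = kg of stainless scrap.
Minimize 1.96x1 + 0.28x2 + 1.76x3 s.t.:
  1.1x1 + 3.5x2 + 0.6x3 ≥ 4.1   (carbon)
  0.1x1 + 0.37x2 + 0.19x3 ≤ 0.43   (sulfur)
  x2 ≤ 1.5
  x1 ≤ 2.4
  x1, x2, x3 ≥ 0.
The minimum-cost mix takes nothing from stainless scrap — only ferrosilicon, scrap grade B. There the carbon and sulfur constraints are tight.
That vertex is x1 = 0.2105, x2 = 1.105.
Cost = 1.96·0.2105 + 0.28·1.105 = 0.72198.

€0.722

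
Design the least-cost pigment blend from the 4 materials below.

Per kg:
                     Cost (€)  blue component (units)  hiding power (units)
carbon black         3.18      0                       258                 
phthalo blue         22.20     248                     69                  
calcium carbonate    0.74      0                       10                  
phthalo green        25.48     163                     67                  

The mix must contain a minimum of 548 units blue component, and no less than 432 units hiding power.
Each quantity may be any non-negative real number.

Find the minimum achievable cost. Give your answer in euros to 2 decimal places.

Let x1 = kg of carbon black, x2 = kg of phthalo blue, x3 = kg of calcium carbonate, x4 = kg of phthalo green.
min 3.18x1 + 22.2x2 + 0.74x3 + 25.48x4 subject to:
  248x2 + 163x4 ≥ 548   (blue component)
  258x1 + 69x2 + 10x3 + 67x4 ≥ 432   (hiding power)
  x1, x2, x3, x4 ≥ 0.
The minimum-cost mix takes nothing from calcium carbonate, phthalo green — only carbon black, phthalo blue. Binding constraints: blue component and hiding power.
That vertex is x1 = 1.0835, x2 = 2.2097.
Hence cost = 3.18·1.0835 + 22.2·2.2097 = €52.5009.

€52.50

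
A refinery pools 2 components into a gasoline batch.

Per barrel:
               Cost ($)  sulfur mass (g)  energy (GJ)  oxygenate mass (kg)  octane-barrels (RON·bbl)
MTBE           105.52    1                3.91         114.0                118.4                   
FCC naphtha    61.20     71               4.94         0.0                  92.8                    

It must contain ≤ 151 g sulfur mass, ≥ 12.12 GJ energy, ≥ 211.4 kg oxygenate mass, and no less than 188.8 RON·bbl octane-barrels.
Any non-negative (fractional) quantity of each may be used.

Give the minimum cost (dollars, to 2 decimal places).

$256.00

Let x1 = barrels of MTBE, x2 = barrels of FCC naphtha.
Minimize 105.52x1 + 61.2x2 with:
  1x1 + 71x2 ≤ 151   (sulfur mass)
  3.91x1 + 4.94x2 ≥ 12.12   (energy)
  114x1 ≥ 211.4   (oxygenate mass)
  118.4x1 + 92.8x2 ≥ 188.8   (octane-barrels)
  x1, x2 ≥ 0.
Both inputs are positive at the optimum. The energy and oxygenate mass requirements are met with equality.
That vertex is x1 = 1.8544, x2 = 0.9857.
Hence cost = 105.52·1.8544 + 61.2·0.9857 = $256.0011.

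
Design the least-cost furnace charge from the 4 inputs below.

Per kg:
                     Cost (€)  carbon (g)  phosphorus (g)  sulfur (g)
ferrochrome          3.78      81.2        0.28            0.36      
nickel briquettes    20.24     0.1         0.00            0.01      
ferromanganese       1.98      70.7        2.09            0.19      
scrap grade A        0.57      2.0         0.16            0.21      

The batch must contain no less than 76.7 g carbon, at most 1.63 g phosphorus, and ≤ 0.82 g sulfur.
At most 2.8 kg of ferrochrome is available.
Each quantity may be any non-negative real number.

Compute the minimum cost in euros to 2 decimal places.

€2.60

Set it up as a linear program. Let x1 = kg of ferrochrome, x2 = kg of nickel briquettes, x3 = kg of ferromanganese, x4 = kg of scrap grade A.
min 3.78x1 + 20.24x2 + 1.98x3 + 0.57x4 s.t.:
  81.2x1 + 0.1x2 + 70.7x3 + 2x4 ≥ 76.7   (carbon)
  0.28x1 + 2.09x3 + 0.16x4 ≤ 1.63   (phosphorus)
  0.36x1 + 0.01x2 + 0.19x3 + 0.21x4 ≤ 0.82   (sulfur)
  x1 ≤ 2.8
  x1, x2, x3, x4 ≥ 0.
At the optimum only ferrochrome, ferromanganese are positive (nickel briquettes, scrap grade A = 0). The carbon and phosphorus requirements are met with equality.
Optimal quantities: ferrochrome = 0.3006 kg, ferromanganese = 0.7396 kg.
Hence cost = 3.78·0.3006 + 1.98·0.7396 = €2.6007.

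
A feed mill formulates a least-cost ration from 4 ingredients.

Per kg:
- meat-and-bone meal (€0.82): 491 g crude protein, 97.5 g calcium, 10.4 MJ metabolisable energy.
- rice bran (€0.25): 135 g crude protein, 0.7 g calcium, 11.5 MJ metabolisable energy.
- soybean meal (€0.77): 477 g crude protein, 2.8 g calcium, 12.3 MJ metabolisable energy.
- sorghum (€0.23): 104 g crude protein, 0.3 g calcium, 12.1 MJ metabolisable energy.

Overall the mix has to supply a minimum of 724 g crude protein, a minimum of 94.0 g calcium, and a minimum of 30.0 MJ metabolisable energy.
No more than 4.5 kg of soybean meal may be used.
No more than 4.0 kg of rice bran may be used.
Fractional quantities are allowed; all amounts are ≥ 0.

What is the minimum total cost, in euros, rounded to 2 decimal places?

This is a linear program. Let x1 = kg of meat-and-bone meal, x2 = kg of rice bran, x3 = kg of soybean meal, x4 = kg of sorghum.
min 0.82x1 + 0.25x2 + 0.77x3 + 0.23x4 s.t.:
  491x1 + 135x2 + 477x3 + 104x4 ≥ 724   (crude protein)
  97.5x1 + 0.7x2 + 2.8x3 + 0.3x4 ≥ 94   (calcium)
  10.4x1 + 11.5x2 + 12.3x3 + 12.1x4 ≥ 30   (metabolisable energy)
  x3 ≤ 4.5
  x2 ≤ 4
  x1, x2, x3, x4 ≥ 0.
The cheapest feasible vertex uses only meat-and-bone meal, rice bran, soybean meal; sorghum is not used. The crude protein, calcium, metabolisable energy requirements are met with equality.
That vertex is x1 = 0.9502, x2 = 1.681, x3 = 0.064.
Total cost: 0.82·0.9502 + 0.25·1.681 + 0.77·0.064 = 1.2487.

€1.25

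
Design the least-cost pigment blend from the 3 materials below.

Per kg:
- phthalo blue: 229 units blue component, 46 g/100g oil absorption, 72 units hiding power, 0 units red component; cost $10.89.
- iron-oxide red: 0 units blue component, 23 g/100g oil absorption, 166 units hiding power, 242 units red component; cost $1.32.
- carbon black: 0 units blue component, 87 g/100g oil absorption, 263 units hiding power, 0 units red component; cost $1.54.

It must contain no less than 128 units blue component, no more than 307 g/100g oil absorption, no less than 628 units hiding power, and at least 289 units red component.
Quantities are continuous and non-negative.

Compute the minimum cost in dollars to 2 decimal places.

Let x1 = kg of phthalo blue, x2 = kg of iron-oxide red, x3 = kg of carbon black.
min 10.89x1 + 1.32x2 + 1.54x3 with:
  229x1 ≥ 128   (blue component)
  46x1 + 23x2 + 87x3 ≤ 307   (oil absorption)
  72x1 + 166x2 + 263x3 ≥ 628   (hiding power)
  242x2 ≥ 289   (red component)
  x1, x2, x3 ≥ 0.
All 3 inputs are positive at the optimum. The blue component, hiding power, red component requirements are met with equality.
Solving gives x1 = 0.559, x2 = 1.194, x3 = 1.481.
Hence cost = 10.89·0.559 + 1.32·1.194 + 1.54·1.481 = $9.9443.

$9.94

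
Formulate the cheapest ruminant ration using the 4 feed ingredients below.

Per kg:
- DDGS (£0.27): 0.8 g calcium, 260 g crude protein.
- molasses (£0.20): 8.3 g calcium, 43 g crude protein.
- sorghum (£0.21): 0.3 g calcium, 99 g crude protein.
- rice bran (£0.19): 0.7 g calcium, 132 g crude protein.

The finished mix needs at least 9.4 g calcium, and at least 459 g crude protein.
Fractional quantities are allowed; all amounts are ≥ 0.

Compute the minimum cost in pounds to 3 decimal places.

£0.629

Let x1 = kg of DDGS, x2 = kg of molasses, x3 = kg of sorghum, x4 = kg of rice bran.
min 0.27x1 + 0.2x2 + 0.21x3 + 0.19x4 subject to:
  0.8x1 + 8.3x2 + 0.3x3 + 0.7x4 ≥ 9.4   (calcium)
  260x1 + 43x2 + 99x3 + 132x4 ≥ 459   (crude protein)
  x1, x2, x3, x4 ≥ 0.
The optimal basis is {DDGS, molasses}; sorghum, rice bran drop out. Binding constraints: calcium and crude protein.
So DDGS = 1.604 kg, molasses = 0.978 kg.
Objective = 0.27·1.604 + 0.2·0.978 = 0.62868.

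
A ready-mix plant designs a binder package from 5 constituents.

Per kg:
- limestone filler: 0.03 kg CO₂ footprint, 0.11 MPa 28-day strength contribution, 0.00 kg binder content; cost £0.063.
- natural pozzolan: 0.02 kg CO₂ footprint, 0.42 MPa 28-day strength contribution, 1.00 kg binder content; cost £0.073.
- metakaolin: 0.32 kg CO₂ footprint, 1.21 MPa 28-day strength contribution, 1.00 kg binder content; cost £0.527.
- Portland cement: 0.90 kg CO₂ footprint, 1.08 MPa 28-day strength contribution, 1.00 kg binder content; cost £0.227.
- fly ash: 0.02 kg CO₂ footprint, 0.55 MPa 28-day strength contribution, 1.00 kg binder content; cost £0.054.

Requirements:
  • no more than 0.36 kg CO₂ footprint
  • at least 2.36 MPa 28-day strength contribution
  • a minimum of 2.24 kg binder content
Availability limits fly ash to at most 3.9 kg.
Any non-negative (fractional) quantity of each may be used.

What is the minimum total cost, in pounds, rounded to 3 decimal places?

£0.248

Set it up as a linear program. Let x1 = kg of limestone filler, x2 = kg of natural pozzolan, x3 = kg of metakaolin, x4 = kg of Portland cement, x5 = kg of fly ash.
Minimise 0.063x1 + 0.073x2 + 0.527x3 + 0.227x4 + 0.054x5 subject to:
  0.03x1 + 0.02x2 + 0.32x3 + 0.9x4 + 0.02x5 ≤ 0.36   (CO₂ footprint)
  0.11x1 + 0.42x2 + 1.21x3 + 1.08x4 + 0.55x5 ≥ 2.36   (28-day strength contribution)
  1x2 + 1x3 + 1x4 + 1x5 ≥ 2.24   (binder content)
  x5 ≤ 3.9
  x1, x2, x3, x4, x5 ≥ 0.
At the optimum only natural pozzolan, fly ash are positive (limestone filler, metakaolin, Portland cement = 0). Binding constraints: 28-day strength contribution and the fly ash cap.
That vertex is x2 = 0.5119, x5 = 3.9.
Hence cost = 0.073·0.5119 + 0.054·3.9 = £0.24797.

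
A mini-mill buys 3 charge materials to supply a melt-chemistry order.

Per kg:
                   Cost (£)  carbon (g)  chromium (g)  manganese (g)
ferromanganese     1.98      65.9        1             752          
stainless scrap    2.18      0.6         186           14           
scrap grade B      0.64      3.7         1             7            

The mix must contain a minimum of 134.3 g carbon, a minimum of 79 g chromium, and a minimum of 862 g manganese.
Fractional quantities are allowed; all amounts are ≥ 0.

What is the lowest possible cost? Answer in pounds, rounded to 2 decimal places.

£4.93

Let x1 = kg of ferromanganese, x2 = kg of stainless scrap, x3 = kg of scrap grade B.
Minimise 1.98x1 + 2.18x2 + 0.64x3 subject to:
  65.9x1 + 0.6x2 + 3.7x3 ≥ 134.3   (carbon)
  1x1 + 186x2 + 1x3 ≥ 79   (chromium)
  752x1 + 14x2 + 7x3 ≥ 862   (manganese)
  x1, x2, x3 ≥ 0.
The cheapest feasible vertex uses only ferromanganese, stainless scrap; scrap grade B is not used. There the carbon and chromium constraints are tight.
So ferromanganese = 2.034 kg, stainless scrap = 0.4138 kg.
Objective = 1.98·2.034 + 2.18·0.4138 = 4.9294.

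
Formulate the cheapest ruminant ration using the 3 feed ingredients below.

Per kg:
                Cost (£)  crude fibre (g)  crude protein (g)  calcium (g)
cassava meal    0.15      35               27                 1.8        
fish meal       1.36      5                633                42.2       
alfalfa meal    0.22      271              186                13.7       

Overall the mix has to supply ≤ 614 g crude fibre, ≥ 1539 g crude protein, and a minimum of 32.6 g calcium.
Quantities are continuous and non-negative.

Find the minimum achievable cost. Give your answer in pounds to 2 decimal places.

£2.91

Let x1 = kg of cassava meal, x2 = kg of fish meal, x3 = kg of alfalfa meal.
min 0.15x1 + 1.36x2 + 0.22x3 with:
  35x1 + 5x2 + 271x3 ≤ 614   (crude fibre)
  27x1 + 633x2 + 186x3 ≥ 1539   (crude protein)
  1.8x1 + 42.2x2 + 13.7x3 ≥ 32.6   (calcium)
  x1, x2, x3 ≥ 0.
The minimum-cost mix takes nothing from cassava meal — only fish meal, alfalfa meal. Binding constraints: crude fibre and crude protein.
Solving gives x2 = 1.775, x3 = 2.233.
Cost = 1.36·1.775 + 0.22·2.233 = 2.9053.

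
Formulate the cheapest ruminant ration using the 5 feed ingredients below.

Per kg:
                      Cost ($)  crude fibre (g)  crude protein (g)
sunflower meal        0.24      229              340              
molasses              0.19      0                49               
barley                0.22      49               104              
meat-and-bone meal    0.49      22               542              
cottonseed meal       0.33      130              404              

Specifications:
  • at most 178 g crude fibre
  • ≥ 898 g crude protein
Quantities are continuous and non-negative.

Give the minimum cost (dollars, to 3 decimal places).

$0.768

Let x1 = kg of sunflower meal, x2 = kg of molasses, x3 = kg of barley, x4 = kg of meat-and-bone meal, x5 = kg of cottonseed meal.
min 0.24x1 + 0.19x2 + 0.22x3 + 0.49x4 + 0.33x5 with:
  229x1 + 49x3 + 22x4 + 130x5 ≤ 178   (crude fibre)
  340x1 + 49x2 + 104x3 + 542x4 + 404x5 ≥ 898   (crude protein)
  x1, x2, x3, x4, x5 ≥ 0.
The cheapest feasible vertex uses only sunflower meal, meat-and-bone meal; molasses, barley, cottonseed meal are not used. Binding constraints: crude fibre and crude protein.
So sunflower meal = 0.65776 kg, meat-and-bone meal = 1.2442 kg.
Cost = 0.24·0.65776 + 0.49·1.2442 = 0.76752.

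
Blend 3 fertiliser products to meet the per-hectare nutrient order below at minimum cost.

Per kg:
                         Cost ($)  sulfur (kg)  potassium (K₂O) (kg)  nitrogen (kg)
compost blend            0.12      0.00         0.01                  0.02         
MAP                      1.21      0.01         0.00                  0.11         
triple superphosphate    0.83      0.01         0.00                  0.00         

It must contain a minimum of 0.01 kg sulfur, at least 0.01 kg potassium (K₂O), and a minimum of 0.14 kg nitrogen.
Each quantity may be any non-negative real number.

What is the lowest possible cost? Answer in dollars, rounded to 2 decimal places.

Set it up as a linear program. Let x1 = kg of compost blend, x2 = kg of MAP, x3 = kg of triple superphosphate.
Minimise 0.12x1 + 1.21x2 + 0.83x3 subject to:
  0.01x2 + 0.01x3 ≥ 0.01   (sulfur)
  0.01x1 ≥ 0.01   (potassium (K₂O))
  0.02x1 + 0.11x2 ≥ 0.14   (nitrogen)
  x1, x2, x3 ≥ 0.
At the optimum only compost blend, MAP are positive (triple superphosphate = 0). Binding constraints: sulfur and nitrogen.
That vertex is x1 = 1.5, x2 = 1.
Total cost: 0.12·1.5 + 1.21·1 = 1.3900.

$1.39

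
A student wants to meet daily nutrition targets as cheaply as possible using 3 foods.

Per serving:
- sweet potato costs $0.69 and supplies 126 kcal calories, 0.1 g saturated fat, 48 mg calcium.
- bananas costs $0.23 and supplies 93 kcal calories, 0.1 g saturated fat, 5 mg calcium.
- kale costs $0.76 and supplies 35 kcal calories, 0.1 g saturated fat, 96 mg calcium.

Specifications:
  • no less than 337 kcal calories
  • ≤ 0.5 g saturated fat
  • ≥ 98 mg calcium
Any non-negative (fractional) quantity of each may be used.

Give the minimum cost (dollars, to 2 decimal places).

$1.41

Treat it as an LP. Let x1 = servings of sweet potato, x2 = servings of bananas, x3 = servings of kale.
min 0.69x1 + 0.23x2 + 0.76x3 with:
  126x1 + 93x2 + 35x3 ≥ 337   (calories)
  0.1x1 + 0.1x2 + 0.1x3 ≤ 0.5   (saturated fat)
  48x1 + 5x2 + 96x3 ≥ 98   (calcium)
  x1, x2, x3 ≥ 0.
The optimal basis is {bananas, kale}; sweet potato drops out. There the calories and calcium constraints are tight.
That vertex is x2 = 3.3042, x3 = 0.84874.
Hence cost = 0.23·3.3042 + 0.76·0.84874 = $1.40501.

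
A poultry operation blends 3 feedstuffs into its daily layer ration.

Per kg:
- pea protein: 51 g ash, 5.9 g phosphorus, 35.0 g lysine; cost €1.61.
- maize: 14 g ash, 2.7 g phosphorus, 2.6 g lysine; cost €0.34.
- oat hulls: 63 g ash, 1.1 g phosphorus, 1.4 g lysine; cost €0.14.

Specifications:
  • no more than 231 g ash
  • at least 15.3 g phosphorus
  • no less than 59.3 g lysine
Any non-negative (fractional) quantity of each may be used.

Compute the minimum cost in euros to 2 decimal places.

€3.23

Let x1 = kg of pea protein, x2 = kg of maize, x3 = kg of oat hulls.
Minimise 1.61x1 + 0.34x2 + 0.14x3 subject to:
  51x1 + 14x2 + 63x3 ≤ 231   (ash)
  5.9x1 + 2.7x2 + 1.1x3 ≥ 15.3   (phosphorus)
  35x1 + 2.6x2 + 1.4x3 ≥ 59.3   (lysine)
  x1, x2, x3 ≥ 0.
The optimal mix uses every input. The ash, phosphorus, lysine requirements are met with equality.
Solving gives x1 = 1.496, x2 = 1.537, x3 = 2.114.
Cost = 1.61·1.496 + 0.34·1.537 + 0.14·2.114 = 3.2271.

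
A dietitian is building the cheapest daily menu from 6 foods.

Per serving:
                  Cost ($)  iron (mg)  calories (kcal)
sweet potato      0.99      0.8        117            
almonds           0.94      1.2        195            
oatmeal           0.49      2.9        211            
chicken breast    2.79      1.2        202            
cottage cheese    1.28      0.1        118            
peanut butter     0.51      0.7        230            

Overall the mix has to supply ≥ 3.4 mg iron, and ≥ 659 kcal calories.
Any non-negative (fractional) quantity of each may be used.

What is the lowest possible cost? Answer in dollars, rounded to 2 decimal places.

$1.47

Let x1 = servings of sweet potato, x2 = servings of almonds, x3 = servings of oatmeal, x4 = servings of chicken breast, x5 = servings of cottage cheese, x6 = servings of peanut butter.
Minimize 0.99x1 + 0.94x2 + 0.49x3 + 2.79x4 + 1.28x5 + 0.51x6 with:
  0.8x1 + 1.2x2 + 2.9x3 + 1.2x4 + 0.1x5 + 0.7x6 ≥ 3.4   (iron)
  117x1 + 195x2 + 211x3 + 202x4 + 118x5 + 230x6 ≥ 659   (calories)
  x1, x2, x3, x4, x5, x6 ≥ 0.
The optimal basis is {oatmeal, peanut butter}; sweet potato, almonds, chicken breast, cottage cheese drop out. There the iron and calories constraints are tight.
Solving gives x3 = 0.61756, x6 = 2.2987.
Hence cost = 0.49·0.61756 + 0.51·2.2987 = $1.4749.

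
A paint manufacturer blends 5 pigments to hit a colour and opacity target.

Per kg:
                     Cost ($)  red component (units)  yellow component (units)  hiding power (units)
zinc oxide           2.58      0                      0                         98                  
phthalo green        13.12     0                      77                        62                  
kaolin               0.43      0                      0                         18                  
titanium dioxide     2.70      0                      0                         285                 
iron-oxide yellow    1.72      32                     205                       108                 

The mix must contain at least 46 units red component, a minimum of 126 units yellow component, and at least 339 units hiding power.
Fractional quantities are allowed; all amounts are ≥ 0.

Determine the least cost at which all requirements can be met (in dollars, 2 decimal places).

$4.21

Treat it as an LP. Let x1 = kg of zinc oxide, x2 = kg of phthalo green, x3 = kg of kaolin, x4 = kg of titanium dioxide, x5 = kg of iron-oxide yellow.
min 2.58x1 + 13.12x2 + 0.43x3 + 2.7x4 + 1.72x5 subject to:
  32x5 ≥ 46   (red component)
  77x2 + 205x5 ≥ 126   (yellow component)
  98x1 + 62x2 + 18x3 + 285x4 + 108x5 ≥ 339   (hiding power)
  x1, x2, x3, x4, x5 ≥ 0.
At the optimum only titanium dioxide, iron-oxide yellow are positive (zinc oxide, phthalo green, kaolin = 0). There the red component and hiding power constraints are tight.
That vertex is x4 = 0.6447, x5 = 1.438.
Hence cost = 2.7·0.6447 + 1.72·1.438 = $4.2141.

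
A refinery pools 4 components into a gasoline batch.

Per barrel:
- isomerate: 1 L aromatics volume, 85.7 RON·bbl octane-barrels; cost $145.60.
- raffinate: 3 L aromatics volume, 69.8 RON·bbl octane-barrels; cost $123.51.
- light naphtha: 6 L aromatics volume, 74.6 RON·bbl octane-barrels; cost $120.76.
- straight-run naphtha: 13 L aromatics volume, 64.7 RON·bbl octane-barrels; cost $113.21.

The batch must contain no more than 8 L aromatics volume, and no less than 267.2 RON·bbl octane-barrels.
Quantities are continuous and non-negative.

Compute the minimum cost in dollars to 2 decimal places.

Treat it as an LP. Let x1 = barrels of isomerate, x2 = barrels of raffinate, x3 = barrels of light naphtha, x4 = barrels of straight-run naphtha.
Minimize 145.6x1 + 123.51x2 + 120.76x3 + 113.21x4 s.t.:
  1x1 + 3x2 + 6x3 + 13x4 ≤ 8   (aromatics volume)
  85.7x1 + 69.8x2 + 74.6x3 + 64.7x4 ≥ 267.2   (octane-barrels)
  x1, x2, x3, x4 ≥ 0.
The optimal basis is {isomerate, light naphtha}; raffinate, straight-run naphtha drop out. The aromatics volume and octane-barrels requirements are met with equality.
That vertex is x1 = 2.2894, x3 = 0.95177.
Total cost: 145.6·2.2894 + 120.76·0.95177 = 448.2724.

$448.27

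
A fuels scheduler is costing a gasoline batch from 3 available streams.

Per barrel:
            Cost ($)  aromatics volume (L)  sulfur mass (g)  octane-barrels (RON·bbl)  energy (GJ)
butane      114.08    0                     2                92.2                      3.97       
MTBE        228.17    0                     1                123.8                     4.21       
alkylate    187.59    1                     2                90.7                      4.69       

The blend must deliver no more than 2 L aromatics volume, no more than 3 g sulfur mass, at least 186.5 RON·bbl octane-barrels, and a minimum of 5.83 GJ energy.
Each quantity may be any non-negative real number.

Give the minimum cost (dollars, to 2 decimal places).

Set it up as a linear program. Let x1 = barrels of butane, x2 = barrels of MTBE, x3 = barrels of alkylate.
Minimise 114.08x1 + 228.17x2 + 187.59x3 with:
  1x3 ≤ 2   (aromatics volume)
  2x1 + 1x2 + 2x3 ≤ 3   (sulfur mass)
  92.2x1 + 123.8x2 + 90.7x3 ≥ 186.5   (octane-barrels)
  3.97x1 + 4.21x2 + 4.69x3 ≥ 5.83   (energy)
  x1, x2, x3 ≥ 0.
The optimal basis is {butane, MTBE}; alkylate drops out. There the sulfur mass and octane-barrels constraints are tight.
So butane = 1.18983 barrels, MTBE = 0.620335 barrels.
Objective = 114.08·1.18983 + 228.17·0.620335 = 277.2776.

$277.28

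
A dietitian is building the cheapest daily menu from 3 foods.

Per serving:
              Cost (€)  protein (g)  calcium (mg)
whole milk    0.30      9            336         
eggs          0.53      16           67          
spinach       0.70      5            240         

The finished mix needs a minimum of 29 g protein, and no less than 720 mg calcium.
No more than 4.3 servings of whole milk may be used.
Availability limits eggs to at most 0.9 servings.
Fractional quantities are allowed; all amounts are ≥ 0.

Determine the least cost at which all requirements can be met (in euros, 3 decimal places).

Set it up as a linear program. Let x1 = servings of whole milk, x2 = servings of eggs, x3 = servings of spinach.
Minimise 0.3x1 + 0.53x2 + 0.7x3 s.t.:
  9x1 + 16x2 + 5x3 ≥ 29   (protein)
  336x1 + 67x2 + 240x3 ≥ 720   (calcium)
  x1 ≤ 4.3
  x2 ≤ 0.9
  x1, x2, x3 ≥ 0.
The optimal basis is {whole milk, eggs}; spinach drops out. Binding constraints: protein and calcium.
Optimal quantities: whole milk = 2.006 servings, eggs = 0.6838 servings.
Objective = 0.3·2.006 + 0.53·0.6838 = 0.96421.

€0.964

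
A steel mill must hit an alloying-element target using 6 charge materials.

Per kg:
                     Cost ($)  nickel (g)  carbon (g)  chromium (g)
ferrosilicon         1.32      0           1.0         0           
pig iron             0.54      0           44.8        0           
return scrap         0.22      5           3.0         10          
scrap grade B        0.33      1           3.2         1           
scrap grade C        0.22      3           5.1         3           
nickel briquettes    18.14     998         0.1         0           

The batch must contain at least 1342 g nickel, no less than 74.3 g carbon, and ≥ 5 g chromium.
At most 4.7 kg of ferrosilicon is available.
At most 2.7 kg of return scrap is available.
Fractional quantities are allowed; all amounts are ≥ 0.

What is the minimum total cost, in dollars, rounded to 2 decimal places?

Set it up as a linear program. Let x1 = kg of ferrosilicon, x2 = kg of pig iron, x3 = kg of return scrap, x4 = kg of scrap grade B, x5 = kg of scrap grade C, x6 = kg of nickel briquettes.
min 1.32x1 + 0.54x2 + 0.22x3 + 0.33x4 + 0.22x5 + 18.14x6 s.t.:
  5x3 + 1x4 + 3x5 + 998x6 ≥ 1342   (nickel)
  1x1 + 44.8x2 + 3x3 + 3.2x4 + 5.1x5 + 0.1x6 ≥ 74.3   (carbon)
  10x3 + 1x4 + 3x5 ≥ 5   (chromium)
  x1 ≤ 4.7
  x3 ≤ 2.7
  x1, x2, x3, x4, x5, x6 ≥ 0.
The optimal basis is {pig iron, return scrap, nickel briquettes}; ferrosilicon, scrap grade B, scrap grade C drop out. Binding constraints: nickel, carbon, chromium.
Optimal quantities: pig iron = 1.622 kg, return scrap = 0.5 kg, nickel briquettes = 1.342 kg.
Objective = 0.54·1.622 + 0.22·0.5 + 18.14·1.342 = 25.3298.

$25.33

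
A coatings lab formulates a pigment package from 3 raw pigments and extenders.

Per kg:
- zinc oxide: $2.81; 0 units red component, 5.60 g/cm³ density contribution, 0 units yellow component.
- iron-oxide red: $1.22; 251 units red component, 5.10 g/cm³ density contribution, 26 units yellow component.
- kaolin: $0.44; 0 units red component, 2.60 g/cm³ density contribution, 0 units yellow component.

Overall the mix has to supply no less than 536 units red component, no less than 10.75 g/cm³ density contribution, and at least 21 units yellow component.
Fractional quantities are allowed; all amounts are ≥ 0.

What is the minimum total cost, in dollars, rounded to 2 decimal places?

$2.61

Let x1 = kg of zinc oxide, x2 = kg of iron-oxide red, x3 = kg of kaolin.
Minimize 2.81x1 + 1.22x2 + 0.44x3 s.t.:
  251x2 ≥ 536   (red component)
  5.6x1 + 5.1x2 + 2.6x3 ≥ 10.75   (density contribution)
  26x2 ≥ 21   (yellow component)
  x1, x2, x3 ≥ 0.
The optimal basis is {iron-oxide red}; zinc oxide, kaolin drop out. There the red component constraint is tight.
So iron-oxide red = 2.1355 kg.
Hence cost = 1.22·2.1355 = $2.6053.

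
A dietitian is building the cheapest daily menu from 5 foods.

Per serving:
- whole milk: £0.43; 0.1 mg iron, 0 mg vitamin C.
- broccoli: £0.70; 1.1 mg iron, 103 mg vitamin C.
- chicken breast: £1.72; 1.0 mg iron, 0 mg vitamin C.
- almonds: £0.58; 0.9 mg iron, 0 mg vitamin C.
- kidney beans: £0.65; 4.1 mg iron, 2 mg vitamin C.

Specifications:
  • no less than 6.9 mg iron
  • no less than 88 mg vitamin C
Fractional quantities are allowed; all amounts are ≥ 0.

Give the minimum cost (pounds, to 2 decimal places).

Let x1 = servings of whole milk, x2 = servings of broccoli, x3 = servings of chicken breast, x4 = servings of almonds, x5 = servings of kidney beans.
Minimise 0.43x1 + 0.7x2 + 1.72x3 + 0.58x4 + 0.65x5 subject to:
  0.1x1 + 1.1x2 + 1x3 + 0.9x4 + 4.1x5 ≥ 6.9   (iron)
  103x2 + 2x5 ≥ 88   (vitamin C)
  x1, x2, x3, x4, x5 ≥ 0.
At the optimum only broccoli, kidney beans are positive (whole milk, chicken breast, almonds = 0). There the iron and vitamin C constraints are tight.
Optimal quantities: broccoli = 0.826 servings, kidney beans = 1.461 servings.
Total cost: 0.7·0.826 + 0.65·1.461 = 1.5279.

£1.53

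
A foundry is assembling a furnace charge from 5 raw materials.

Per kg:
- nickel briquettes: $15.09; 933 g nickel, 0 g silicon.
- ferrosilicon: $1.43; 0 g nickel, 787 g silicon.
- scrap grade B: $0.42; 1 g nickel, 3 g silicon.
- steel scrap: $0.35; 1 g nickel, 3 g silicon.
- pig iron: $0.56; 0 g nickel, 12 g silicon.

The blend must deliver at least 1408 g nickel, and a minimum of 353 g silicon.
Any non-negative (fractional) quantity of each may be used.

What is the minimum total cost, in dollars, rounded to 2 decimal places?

This is a linear program. Let x1 = kg of nickel briquettes, x2 = kg of ferrosilicon, x3 = kg of scrap grade B, x4 = kg of steel scrap, x5 = kg of pig iron.
Minimise 15.09x1 + 1.43x2 + 0.42x3 + 0.35x4 + 0.56x5 subject to:
  933x1 + 1x3 + 1x4 ≥ 1408   (nickel)
  787x2 + 3x3 + 3x4 + 12x5 ≥ 353   (silicon)
  x1, x2, x3, x4, x5 ≥ 0.
The minimum-cost mix takes nothing from scrap grade B, steel scrap, pig iron — only nickel briquettes, ferrosilicon. The nickel and silicon requirements are met with equality.
That vertex is x1 = 1.509, x2 = 0.4485.
Objective = 15.09·1.509 + 1.43·0.4485 = 23.4122.

$23.41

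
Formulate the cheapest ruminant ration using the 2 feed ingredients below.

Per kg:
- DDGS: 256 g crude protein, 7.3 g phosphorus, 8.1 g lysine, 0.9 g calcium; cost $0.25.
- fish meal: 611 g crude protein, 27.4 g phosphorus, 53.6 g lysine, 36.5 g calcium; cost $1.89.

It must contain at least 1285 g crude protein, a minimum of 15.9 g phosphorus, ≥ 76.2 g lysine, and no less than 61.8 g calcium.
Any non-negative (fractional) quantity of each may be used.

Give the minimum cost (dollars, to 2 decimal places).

$3.41

Let x1 = kg of DDGS, x2 = kg of fish meal.
min 0.25x1 + 1.89x2 with:
  256x1 + 611x2 ≥ 1285   (crude protein)
  7.3x1 + 27.4x2 ≥ 15.9   (phosphorus)
  8.1x1 + 53.6x2 ≥ 76.2   (lysine)
  0.9x1 + 36.5x2 ≥ 61.8   (calcium)
  x1, x2 ≥ 0.
Both inputs are positive at the optimum. There the crude protein and calcium constraints are tight.
Solving gives x1 = 1.04, x2 = 1.668.
Total cost: 0.25·1.04 + 1.89·1.668 = 3.4125.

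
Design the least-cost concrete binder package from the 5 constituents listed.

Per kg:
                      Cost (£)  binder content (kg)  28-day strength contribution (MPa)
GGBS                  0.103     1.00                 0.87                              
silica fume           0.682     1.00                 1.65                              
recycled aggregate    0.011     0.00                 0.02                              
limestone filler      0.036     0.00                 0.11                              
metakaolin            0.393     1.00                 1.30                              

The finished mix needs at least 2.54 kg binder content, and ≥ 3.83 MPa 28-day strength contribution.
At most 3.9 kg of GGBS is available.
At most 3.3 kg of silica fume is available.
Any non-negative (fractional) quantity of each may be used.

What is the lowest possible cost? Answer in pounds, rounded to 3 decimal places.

£0.534

Let x1 = kg of GGBS, x2 = kg of silica fume, x3 = kg of recycled aggregate, x4 = kg of limestone filler, x5 = kg of metakaolin.
min 0.103x1 + 0.682x2 + 0.011x3 + 0.036x4 + 0.393x5 s.t.:
  1x1 + 1x2 + 1x5 ≥ 2.54   (binder content)
  0.87x1 + 1.65x2 + 0.02x3 + 0.11x4 + 1.3x5 ≥ 3.83   (28-day strength contribution)
  x1 ≤ 3.9
  x2 ≤ 3.3
  x1, x2, x3, x4, x5 ≥ 0.
The cheapest feasible vertex uses only GGBS, metakaolin; silica fume, recycled aggregate, limestone filler are not used. Binding constraints: 28-day strength contribution and the GGBS cap.
Solving gives x1 = 3.9, x5 = 0.3362.
Cost = 0.103·3.9 + 0.393·0.3362 = 0.53383.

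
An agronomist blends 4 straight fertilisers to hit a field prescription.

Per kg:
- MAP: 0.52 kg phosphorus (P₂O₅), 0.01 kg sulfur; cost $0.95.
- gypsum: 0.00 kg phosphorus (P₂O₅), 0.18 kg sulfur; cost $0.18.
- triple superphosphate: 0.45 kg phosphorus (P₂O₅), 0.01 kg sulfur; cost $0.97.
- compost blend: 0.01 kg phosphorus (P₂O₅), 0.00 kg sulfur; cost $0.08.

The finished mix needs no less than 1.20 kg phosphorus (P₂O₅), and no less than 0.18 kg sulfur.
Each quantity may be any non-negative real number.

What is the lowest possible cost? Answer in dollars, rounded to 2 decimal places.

$2.35

Let x1 = kg of MAP, x2 = kg of gypsum, x3 = kg of triple superphosphate, x4 = kg of compost blend.
Minimise 0.95x1 + 0.18x2 + 0.97x3 + 0.08x4 s.t.:
  0.52x1 + 0.45x3 + 0.01x4 ≥ 1.2   (phosphorus (P₂O₅))
  0.01x1 + 0.18x2 + 0.01x3 ≥ 0.18   (sulfur)
  x1, x2, x3, x4 ≥ 0.
The minimum-cost mix takes nothing from triple superphosphate, compost blend — only MAP, gypsum. The phosphorus (P₂O₅) and sulfur requirements are met with equality.
That vertex is x1 = 2.308, x2 = 0.8718.
Cost = 0.95·2.308 + 0.18·0.8718 = 2.3495.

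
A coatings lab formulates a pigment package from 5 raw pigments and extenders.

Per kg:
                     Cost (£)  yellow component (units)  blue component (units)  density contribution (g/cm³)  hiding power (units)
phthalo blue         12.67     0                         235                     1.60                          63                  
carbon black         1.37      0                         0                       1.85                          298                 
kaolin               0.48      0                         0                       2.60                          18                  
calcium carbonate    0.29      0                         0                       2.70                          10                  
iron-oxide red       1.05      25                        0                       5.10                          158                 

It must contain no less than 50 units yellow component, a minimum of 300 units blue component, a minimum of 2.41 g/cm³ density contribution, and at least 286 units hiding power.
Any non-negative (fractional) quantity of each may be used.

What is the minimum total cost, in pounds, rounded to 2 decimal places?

Let x1 = kg of phthalo blue, x2 = kg of carbon black, x3 = kg of kaolin, x4 = kg of calcium carbonate, x5 = kg of iron-oxide red.
Minimise 12.67x1 + 1.37x2 + 0.48x3 + 0.29x4 + 1.05x5 s.t.:
  25x5 ≥ 50   (yellow component)
  235x1 ≥ 300   (blue component)
  1.6x1 + 1.85x2 + 2.6x3 + 2.7x4 + 5.1x5 ≥ 2.41   (density contribution)
  63x1 + 298x2 + 18x3 + 10x4 + 158x5 ≥ 286   (hiding power)
  x1, x2, x3, x4, x5 ≥ 0.
The cheapest feasible vertex uses only phthalo blue, iron-oxide red; carbon black, kaolin, calcium carbonate are not used. There the yellow component and blue component constraints are tight.
Optimal quantities: phthalo blue = 1.2766 kg, iron-oxide red = 2 kg.
Cost = 12.67·1.2766 + 1.05·2 = 18.2745.

£18.27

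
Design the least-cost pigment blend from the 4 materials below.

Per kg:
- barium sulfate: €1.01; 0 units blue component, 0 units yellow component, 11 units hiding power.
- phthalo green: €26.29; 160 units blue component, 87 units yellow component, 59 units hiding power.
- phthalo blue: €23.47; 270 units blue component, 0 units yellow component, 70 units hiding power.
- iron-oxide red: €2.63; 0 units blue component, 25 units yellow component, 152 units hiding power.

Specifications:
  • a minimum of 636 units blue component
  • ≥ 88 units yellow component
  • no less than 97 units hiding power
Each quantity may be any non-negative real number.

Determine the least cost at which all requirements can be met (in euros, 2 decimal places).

€64.54

Let x1 = kg of barium sulfate, x2 = kg of phthalo green, x3 = kg of phthalo blue, x4 = kg of iron-oxide red.
min 1.01x1 + 26.29x2 + 23.47x3 + 2.63x4 s.t.:
  160x2 + 270x3 ≥ 636   (blue component)
  87x2 + 25x4 ≥ 88   (yellow component)
  11x1 + 59x2 + 70x3 + 152x4 ≥ 97   (hiding power)
  x1, x2, x3, x4 ≥ 0.
At the optimum only phthalo blue, iron-oxide red are positive (barium sulfate, phthalo green = 0). Binding constraints: blue component and yellow component.
Optimal quantities: phthalo blue = 2.3556 kg, iron-oxide red = 3.52 kg.
Cost = 23.47·2.3556 + 2.63·3.52 = 64.5435.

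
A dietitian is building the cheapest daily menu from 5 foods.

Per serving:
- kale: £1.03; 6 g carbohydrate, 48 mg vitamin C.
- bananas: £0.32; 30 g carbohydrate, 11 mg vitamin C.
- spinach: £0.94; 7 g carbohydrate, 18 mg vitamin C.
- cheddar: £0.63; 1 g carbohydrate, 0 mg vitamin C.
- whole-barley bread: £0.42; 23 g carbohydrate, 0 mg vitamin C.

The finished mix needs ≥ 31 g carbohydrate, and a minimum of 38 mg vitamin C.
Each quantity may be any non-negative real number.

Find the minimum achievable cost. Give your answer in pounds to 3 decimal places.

Treat it as an LP. Let x1 = servings of kale, x2 = servings of bananas, x3 = servings of spinach, x4 = servings of cheddar, x5 = servings of whole-barley bread.
min 1.03x1 + 0.32x2 + 0.94x3 + 0.63x4 + 0.42x5 s.t.:
  6x1 + 30x2 + 7x3 + 1x4 + 23x5 ≥ 31   (carbohydrate)
  48x1 + 11x2 + 18x3 ≥ 38   (vitamin C)
  x1, x2, x3, x4, x5 ≥ 0.
At the optimum only kale, bananas are positive (spinach, cheddar, whole-barley bread = 0). There the carbohydrate and vitamin C constraints are tight.
That vertex is x1 = 0.5815, x2 = 0.917.
Total cost: 1.03·0.5815 + 0.32·0.917 = 0.89239.

£0.892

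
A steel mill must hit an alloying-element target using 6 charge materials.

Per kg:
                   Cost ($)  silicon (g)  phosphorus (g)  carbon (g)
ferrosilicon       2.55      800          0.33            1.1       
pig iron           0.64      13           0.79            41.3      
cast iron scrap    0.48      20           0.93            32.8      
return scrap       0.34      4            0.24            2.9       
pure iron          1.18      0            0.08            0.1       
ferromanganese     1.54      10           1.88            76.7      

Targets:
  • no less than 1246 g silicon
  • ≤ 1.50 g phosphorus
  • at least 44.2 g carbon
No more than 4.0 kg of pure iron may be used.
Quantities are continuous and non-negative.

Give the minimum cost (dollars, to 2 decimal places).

$4.55

This is a linear program. Let x1 = kg of ferrosilicon, x2 = kg of pig iron, x3 = kg of cast iron scrap, x4 = kg of return scrap, x5 = kg of pure iron, x6 = kg of ferromanganese.
Minimise 2.55x1 + 0.64x2 + 0.48x3 + 0.34x4 + 1.18x5 + 1.54x6 subject to:
  800x1 + 13x2 + 20x3 + 4x4 + 10x6 ≥ 1246   (silicon)
  0.33x1 + 0.79x2 + 0.93x3 + 0.24x4 + 0.08x5 + 1.88x6 ≤ 1.5   (phosphorus)
  1.1x1 + 41.3x2 + 32.8x3 + 2.9x4 + 0.1x5 + 76.7x6 ≥ 44.2   (carbon)
  x5 ≤ 4
  x1, x2, x3, x4, x5, x6 ≥ 0.
The minimum-cost mix takes nothing from return scrap, pure iron, ferromanganese — only ferrosilicon, pig iron, cast iron scrap. Binding constraints: silicon, phosphorus, carbon.
So ferrosilicon = 1.534 kg, pig iron = 0.555 kg, cast iron scrap = 0.5973 kg.
Total cost: 2.55·1.534 + 0.64·0.555 + 0.48·0.5973 = 4.5536.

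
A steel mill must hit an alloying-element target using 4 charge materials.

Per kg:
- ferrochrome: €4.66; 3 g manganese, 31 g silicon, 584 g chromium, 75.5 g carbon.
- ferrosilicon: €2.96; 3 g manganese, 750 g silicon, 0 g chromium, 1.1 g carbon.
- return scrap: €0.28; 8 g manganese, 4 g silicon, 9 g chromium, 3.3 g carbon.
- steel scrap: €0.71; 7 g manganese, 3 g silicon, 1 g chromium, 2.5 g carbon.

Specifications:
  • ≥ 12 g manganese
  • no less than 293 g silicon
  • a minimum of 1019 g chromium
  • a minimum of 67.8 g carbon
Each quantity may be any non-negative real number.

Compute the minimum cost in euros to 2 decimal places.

€9.22

Treat it as an LP. Let x1 = kg of ferrochrome, x2 = kg of ferrosilicon, x3 = kg of return scrap, x4 = kg of steel scrap.
min 4.66x1 + 2.96x2 + 0.28x3 + 0.71x4 s.t.:
  3x1 + 3x2 + 8x3 + 7x4 ≥ 12   (manganese)
  31x1 + 750x2 + 4x3 + 3x4 ≥ 293   (silicon)
  584x1 + 9x3 + 1x4 ≥ 1019   (chromium)
  75.5x1 + 1.1x2 + 3.3x3 + 2.5x4 ≥ 67.8   (carbon)
  x1, x2, x3, x4 ≥ 0.
The minimum-cost mix takes nothing from steel scrap — only ferrochrome, ferrosilicon, return scrap. The manganese, silicon, chromium requirements are met with equality.
That vertex is x1 = 1.734, x2 = 0.3151, x3 = 0.7317.
Objective = 4.66·1.734 + 2.96·0.3151 + 0.28·0.7317 = 9.2180.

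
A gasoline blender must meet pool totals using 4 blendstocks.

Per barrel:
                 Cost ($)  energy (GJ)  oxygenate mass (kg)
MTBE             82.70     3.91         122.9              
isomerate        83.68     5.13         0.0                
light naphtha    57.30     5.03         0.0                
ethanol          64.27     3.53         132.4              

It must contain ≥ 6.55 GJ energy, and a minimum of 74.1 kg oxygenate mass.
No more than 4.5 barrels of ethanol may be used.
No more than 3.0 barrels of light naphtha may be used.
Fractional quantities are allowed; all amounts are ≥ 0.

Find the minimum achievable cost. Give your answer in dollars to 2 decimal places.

$88.08

Let x1 = barrels of MTBE, x2 = barrels of isomerate, x3 = barrels of light naphtha, x4 = barrels of ethanol.
Minimise 82.7x1 + 83.68x2 + 57.3x3 + 64.27x4 s.t.:
  3.91x1 + 5.13x2 + 5.03x3 + 3.53x4 ≥ 6.55   (energy)
  122.9x1 + 132.4x4 ≥ 74.1   (oxygenate mass)
  x4 ≤ 4.5
  x3 ≤ 3
  x1, x2, x3, x4 ≥ 0.
The optimal basis is {light naphtha, ethanol}; MTBE, isomerate drop out. Binding constraints: energy and oxygenate mass.
So light naphtha = 0.9094 barrels, ethanol = 0.5597 barrels.
Objective = 57.3·0.9094 + 64.27·0.5597 = 88.0805.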